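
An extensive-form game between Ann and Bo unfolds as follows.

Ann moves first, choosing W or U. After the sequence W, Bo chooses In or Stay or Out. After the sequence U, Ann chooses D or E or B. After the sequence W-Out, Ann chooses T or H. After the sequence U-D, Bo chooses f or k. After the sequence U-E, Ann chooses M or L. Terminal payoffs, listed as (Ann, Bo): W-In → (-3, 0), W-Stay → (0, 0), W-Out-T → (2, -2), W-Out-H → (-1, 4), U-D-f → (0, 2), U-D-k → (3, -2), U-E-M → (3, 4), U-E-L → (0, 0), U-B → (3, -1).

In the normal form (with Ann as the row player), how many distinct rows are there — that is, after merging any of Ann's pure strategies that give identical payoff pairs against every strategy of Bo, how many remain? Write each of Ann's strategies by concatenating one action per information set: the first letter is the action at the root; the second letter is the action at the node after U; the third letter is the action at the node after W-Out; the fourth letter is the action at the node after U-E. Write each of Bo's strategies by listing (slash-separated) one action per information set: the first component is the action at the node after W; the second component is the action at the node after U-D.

6

Ann has 24 pure strategies: WDTM, WDTL, WDHM, WDHL, WETM, WETL, WEHM, WEHL, WBTM, WBTL, WBHM, WBHL, UDTM, UDTL, UDHM, UDHL, UETM, UETL, UEHM, UEHL, UBTM, UBTL, UBHM, UBHL. Columns: In/f, In/k, Stay/f, Stay/k, Out/f, Out/k.
{WDTM, WDTL, WETM, WETL, WBTM, WBTL} → row (-3,0) (-3,0) (0,0) (0,0) (2,-2) (2,-2)
{WDHM, WDHL, WEHM, WEHL, WBHM, WBHL} → row (-3,0) (-3,0) (0,0) (0,0) (-1,4) (-1,4)
{UDTM, UDTL, UDHM, UDHL} → row (0,2) (3,-2) (0,2) (3,-2) (0,2) (3,-2)
{UETM, UEHM} → row (3,4) (3,4) (3,4) (3,4) (3,4) (3,4)
{UETL, UEHL} → row (0,0) (0,0) (0,0) (0,0) (0,0) (0,0)
{UBTM, UBTL, UBHM, UBHL} → row (3,-1) (3,-1) (3,-1) (3,-1) (3,-1) (3,-1)
That's 6 distinct rows out of 24 strategies.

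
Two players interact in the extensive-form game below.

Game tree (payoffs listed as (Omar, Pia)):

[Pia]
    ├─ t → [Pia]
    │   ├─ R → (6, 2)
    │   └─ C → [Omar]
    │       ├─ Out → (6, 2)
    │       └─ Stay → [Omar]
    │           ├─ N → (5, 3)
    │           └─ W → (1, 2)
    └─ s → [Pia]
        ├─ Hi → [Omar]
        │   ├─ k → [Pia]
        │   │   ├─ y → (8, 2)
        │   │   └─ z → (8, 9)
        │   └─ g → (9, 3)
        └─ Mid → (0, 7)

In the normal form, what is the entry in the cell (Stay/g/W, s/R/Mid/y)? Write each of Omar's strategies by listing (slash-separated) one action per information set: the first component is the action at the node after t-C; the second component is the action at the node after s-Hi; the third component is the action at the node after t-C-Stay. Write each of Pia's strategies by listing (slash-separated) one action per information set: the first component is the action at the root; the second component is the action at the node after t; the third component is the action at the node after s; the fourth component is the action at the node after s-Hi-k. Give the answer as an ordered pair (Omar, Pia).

Trace the play path from the root:
  Pia plays s
  Pia plays Mid at [s]
→ terminal payoff (0, 7).
(Omar's choice at the node after t-C is never reached on this path, so it doesn't affect the outcome.)

(0, 7)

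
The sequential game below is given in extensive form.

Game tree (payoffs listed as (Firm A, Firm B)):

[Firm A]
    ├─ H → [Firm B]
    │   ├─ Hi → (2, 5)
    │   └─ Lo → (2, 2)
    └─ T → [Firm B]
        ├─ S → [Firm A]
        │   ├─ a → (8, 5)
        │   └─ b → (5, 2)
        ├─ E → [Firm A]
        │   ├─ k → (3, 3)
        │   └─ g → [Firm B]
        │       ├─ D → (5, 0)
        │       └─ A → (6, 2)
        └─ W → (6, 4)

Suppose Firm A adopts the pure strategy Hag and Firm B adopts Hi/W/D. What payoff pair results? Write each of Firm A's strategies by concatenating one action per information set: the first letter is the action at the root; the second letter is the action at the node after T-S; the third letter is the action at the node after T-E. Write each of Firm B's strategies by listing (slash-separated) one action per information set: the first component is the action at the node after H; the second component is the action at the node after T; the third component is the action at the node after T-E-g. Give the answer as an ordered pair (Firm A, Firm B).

Trace the play path from the root:
  Firm A plays H
  Firm B plays Hi at [H]
→ terminal payoff (2, 5).
(Firm A's choice at the node after T-S is never reached on this path, so it doesn't affect the outcome.)

(2, 5)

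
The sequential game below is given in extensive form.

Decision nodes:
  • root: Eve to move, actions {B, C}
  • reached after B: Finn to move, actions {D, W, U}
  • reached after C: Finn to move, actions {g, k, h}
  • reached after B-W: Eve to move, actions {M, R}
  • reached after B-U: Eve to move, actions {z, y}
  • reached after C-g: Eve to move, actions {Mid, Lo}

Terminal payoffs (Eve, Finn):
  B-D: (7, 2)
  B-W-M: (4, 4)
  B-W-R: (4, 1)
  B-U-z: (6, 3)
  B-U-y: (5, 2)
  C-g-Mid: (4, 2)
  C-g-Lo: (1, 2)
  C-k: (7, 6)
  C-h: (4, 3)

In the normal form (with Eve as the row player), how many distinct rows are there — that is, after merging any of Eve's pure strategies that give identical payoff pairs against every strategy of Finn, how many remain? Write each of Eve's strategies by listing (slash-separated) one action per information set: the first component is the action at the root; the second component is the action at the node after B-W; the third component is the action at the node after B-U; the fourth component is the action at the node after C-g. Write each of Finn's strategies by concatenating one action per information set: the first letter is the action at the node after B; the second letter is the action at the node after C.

6

Eve has 16 pure strategies: B/M/z/Mid, B/M/z/Lo, B/M/y/Mid, B/M/y/Lo, B/R/z/Mid, B/R/z/Lo, B/R/y/Mid, B/R/y/Lo, C/M/z/Mid, C/M/z/Lo, C/M/y/Mid, C/M/y/Lo, C/R/z/Mid, C/R/z/Lo, C/R/y/Mid, C/R/y/Lo. Columns: Dg, Dk, Dh, Wg, Wk, Wh, Ug, Uk, Uh.
{B/M/z/Mid, B/M/z/Lo} → row (7,2) (7,2) (7,2) (4,4) (4,4) (4,4) (6,3) (6,3) (6,3)
{B/M/y/Mid, B/M/y/Lo} → row (7,2) (7,2) (7,2) (4,4) (4,4) (4,4) (5,2) (5,2) (5,2)
{B/R/z/Mid, B/R/z/Lo} → row (7,2) (7,2) (7,2) (4,1) (4,1) (4,1) (6,3) (6,3) (6,3)
{B/R/y/Mid, B/R/y/Lo} → row (7,2) (7,2) (7,2) (4,1) (4,1) (4,1) (5,2) (5,2) (5,2)
{C/M/z/Mid, C/M/y/Mid, C/R/z/Mid, C/R/y/Mid} → row (4,2) (7,6) (4,3) (4,2) (7,6) (4,3) (4,2) (7,6) (4,3)
{C/M/z/Lo, C/M/y/Lo, C/R/z/Lo, C/R/y/Lo} → row (1,2) (7,6) (4,3) (1,2) (7,6) (4,3) (1,2) (7,6) (4,3)
That's 6 distinct rows out of 16 strategies.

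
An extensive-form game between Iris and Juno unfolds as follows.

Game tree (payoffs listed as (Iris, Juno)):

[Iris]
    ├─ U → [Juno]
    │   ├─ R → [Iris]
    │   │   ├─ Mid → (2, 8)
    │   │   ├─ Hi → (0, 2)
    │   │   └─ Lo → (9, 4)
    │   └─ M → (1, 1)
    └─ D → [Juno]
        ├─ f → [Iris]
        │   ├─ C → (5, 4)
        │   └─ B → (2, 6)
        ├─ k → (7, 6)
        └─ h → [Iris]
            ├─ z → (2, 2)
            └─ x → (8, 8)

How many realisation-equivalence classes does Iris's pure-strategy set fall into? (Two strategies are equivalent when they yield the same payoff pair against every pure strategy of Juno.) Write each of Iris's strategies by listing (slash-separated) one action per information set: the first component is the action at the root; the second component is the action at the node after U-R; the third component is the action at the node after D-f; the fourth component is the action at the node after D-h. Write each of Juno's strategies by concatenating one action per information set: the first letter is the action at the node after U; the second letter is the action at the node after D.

7

Iris has 24 pure strategies: U/Mid/C/z, U/Mid/C/x, U/Mid/B/z, U/Mid/B/x, U/Hi/C/z, U/Hi/C/x, U/Hi/B/z, U/Hi/B/x, U/Lo/C/z, U/Lo/C/x, U/Lo/B/z, U/Lo/B/x, D/Mid/C/z, D/Mid/C/x, D/Mid/B/z, D/Mid/B/x, D/Hi/C/z, D/Hi/C/x, D/Hi/B/z, D/Hi/B/x, D/Lo/C/z, D/Lo/C/x, D/Lo/B/z, D/Lo/B/x. Columns: Rf, Rk, Rh, Mf, Mk, Mh.
{U/Mid/C/z, U/Mid/C/x, U/Mid/B/z, U/Mid/B/x} → row (2,8) (2,8) (2,8) (1,1) (1,1) (1,1)
{U/Hi/C/z, U/Hi/C/x, U/Hi/B/z, U/Hi/B/x} → row (0,2) (0,2) (0,2) (1,1) (1,1) (1,1)
{U/Lo/C/z, U/Lo/C/x, U/Lo/B/z, U/Lo/B/x} → row (9,4) (9,4) (9,4) (1,1) (1,1) (1,1)
{D/Mid/C/z, D/Hi/C/z, D/Lo/C/z} → row (5,4) (7,6) (2,2) (5,4) (7,6) (2,2)
{D/Mid/C/x, D/Hi/C/x, D/Lo/C/x} → row (5,4) (7,6) (8,8) (5,4) (7,6) (8,8)
{D/Mid/B/z, D/Hi/B/z, D/Lo/B/z} → row (2,6) (7,6) (2,2) (2,6) (7,6) (2,2)
{D/Mid/B/x, D/Hi/B/x, D/Lo/B/x} → row (2,6) (7,6) (8,8) (2,6) (7,6) (8,8)
That's 7 distinct rows out of 24 strategies.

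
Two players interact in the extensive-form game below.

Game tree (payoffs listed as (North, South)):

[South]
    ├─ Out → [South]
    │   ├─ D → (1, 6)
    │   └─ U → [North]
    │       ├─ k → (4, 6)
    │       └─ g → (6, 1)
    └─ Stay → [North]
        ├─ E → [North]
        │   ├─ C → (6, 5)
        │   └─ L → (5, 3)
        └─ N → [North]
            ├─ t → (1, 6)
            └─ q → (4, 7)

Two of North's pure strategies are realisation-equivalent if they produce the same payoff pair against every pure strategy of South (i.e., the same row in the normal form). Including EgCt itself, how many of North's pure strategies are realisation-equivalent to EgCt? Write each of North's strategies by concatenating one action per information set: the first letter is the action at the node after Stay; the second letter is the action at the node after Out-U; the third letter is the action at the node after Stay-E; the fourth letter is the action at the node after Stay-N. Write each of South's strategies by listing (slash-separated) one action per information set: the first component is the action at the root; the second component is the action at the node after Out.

2

Row for EgCt (columns Out/D, Out/U, Stay/D, Stay/U): (1,6) (6,1) (6,5) (6,5).
Under EgCt, North's choice at the node after Stay-N can never be reached regardless of what South does, so varying those choices leaves every outcome unchanged.
Holding the reachable choices fixed and varying the unreachable one freely already gives 2 equivalent strategies.
No other strategy reproduces this row, so those 2 are the full class: EgCt, EgCq.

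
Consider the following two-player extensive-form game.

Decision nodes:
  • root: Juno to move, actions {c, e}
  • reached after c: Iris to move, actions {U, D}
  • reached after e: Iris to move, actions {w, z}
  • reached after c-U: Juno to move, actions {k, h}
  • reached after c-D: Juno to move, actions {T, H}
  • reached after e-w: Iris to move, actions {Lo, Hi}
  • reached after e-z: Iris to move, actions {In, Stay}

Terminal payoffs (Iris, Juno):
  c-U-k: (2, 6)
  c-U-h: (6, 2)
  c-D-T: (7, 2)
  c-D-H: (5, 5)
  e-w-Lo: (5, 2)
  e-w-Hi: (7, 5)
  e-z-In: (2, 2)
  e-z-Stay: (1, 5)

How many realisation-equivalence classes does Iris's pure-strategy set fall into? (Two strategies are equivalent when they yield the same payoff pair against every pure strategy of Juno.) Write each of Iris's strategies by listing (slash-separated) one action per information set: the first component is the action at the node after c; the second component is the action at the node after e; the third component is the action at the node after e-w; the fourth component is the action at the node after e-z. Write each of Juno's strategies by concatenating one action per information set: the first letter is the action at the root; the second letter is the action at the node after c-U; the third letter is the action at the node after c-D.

8

Iris has 16 pure strategies: U/w/Lo/In, U/w/Lo/Stay, U/w/Hi/In, U/w/Hi/Stay, U/z/Lo/In, U/z/Lo/Stay, U/z/Hi/In, U/z/Hi/Stay, D/w/Lo/In, D/w/Lo/Stay, D/w/Hi/In, D/w/Hi/Stay, D/z/Lo/In, D/z/Lo/Stay, D/z/Hi/In, D/z/Hi/Stay. Columns: ckT, ckH, chT, chH, ekT, ekH, ehT, ehH.
{U/w/Lo/In, U/w/Lo/Stay} → row (2,6) (2,6) (6,2) (6,2) (5,2) (5,2) (5,2) (5,2)
{U/w/Hi/In, U/w/Hi/Stay} → row (2,6) (2,6) (6,2) (6,2) (7,5) (7,5) (7,5) (7,5)
{U/z/Lo/In, U/z/Hi/In} → row (2,6) (2,6) (6,2) (6,2) (2,2) (2,2) (2,2) (2,2)
{U/z/Lo/Stay, U/z/Hi/Stay} → row (2,6) (2,6) (6,2) (6,2) (1,5) (1,5) (1,5) (1,5)
{D/w/Lo/In, D/w/Lo/Stay} → row (7,2) (5,5) (7,2) (5,5) (5,2) (5,2) (5,2) (5,2)
{D/w/Hi/In, D/w/Hi/Stay} → row (7,2) (5,5) (7,2) (5,5) (7,5) (7,5) (7,5) (7,5)
{D/z/Lo/In, D/z/Hi/In} → row (7,2) (5,5) (7,2) (5,5) (2,2) (2,2) (2,2) (2,2)
{D/z/Lo/Stay, D/z/Hi/Stay} → row (7,2) (5,5) (7,2) (5,5) (1,5) (1,5) (1,5) (1,5)
That's 8 distinct rows out of 16 strategies.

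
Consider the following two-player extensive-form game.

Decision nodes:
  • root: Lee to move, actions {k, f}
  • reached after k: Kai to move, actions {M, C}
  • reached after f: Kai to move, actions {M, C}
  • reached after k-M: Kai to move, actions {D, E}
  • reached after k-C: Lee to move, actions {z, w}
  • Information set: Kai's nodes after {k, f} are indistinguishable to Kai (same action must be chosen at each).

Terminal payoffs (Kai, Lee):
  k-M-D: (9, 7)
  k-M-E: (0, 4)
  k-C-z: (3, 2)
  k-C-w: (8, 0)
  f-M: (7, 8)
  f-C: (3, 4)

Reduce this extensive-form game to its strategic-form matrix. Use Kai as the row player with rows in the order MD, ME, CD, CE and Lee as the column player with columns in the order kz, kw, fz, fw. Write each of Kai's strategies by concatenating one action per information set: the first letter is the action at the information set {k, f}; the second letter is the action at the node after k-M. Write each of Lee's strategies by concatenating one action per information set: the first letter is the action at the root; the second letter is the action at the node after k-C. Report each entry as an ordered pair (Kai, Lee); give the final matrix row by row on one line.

Row MD: kz→(9,7), kw→(9,7), fz→(7,8), fw→(7,8)
Row ME: kz→(0,4), kw→(0,4), fz→(7,8), fw→(7,8)
Row CD: kz→(3,2), kw→(8,0), fz→(3,4), fw→(3,4)
Row CE: kz→(3,2), kw→(8,0), fz→(3,4), fw→(3,4)

MD: (9,7) (9,7) (7,8) (7,8) | ME: (0,4) (0,4) (7,8) (7,8) | CD: (3,2) (8,0) (3,4) (3,4) | CE: (3,2) (8,0) (3,4) (3,4)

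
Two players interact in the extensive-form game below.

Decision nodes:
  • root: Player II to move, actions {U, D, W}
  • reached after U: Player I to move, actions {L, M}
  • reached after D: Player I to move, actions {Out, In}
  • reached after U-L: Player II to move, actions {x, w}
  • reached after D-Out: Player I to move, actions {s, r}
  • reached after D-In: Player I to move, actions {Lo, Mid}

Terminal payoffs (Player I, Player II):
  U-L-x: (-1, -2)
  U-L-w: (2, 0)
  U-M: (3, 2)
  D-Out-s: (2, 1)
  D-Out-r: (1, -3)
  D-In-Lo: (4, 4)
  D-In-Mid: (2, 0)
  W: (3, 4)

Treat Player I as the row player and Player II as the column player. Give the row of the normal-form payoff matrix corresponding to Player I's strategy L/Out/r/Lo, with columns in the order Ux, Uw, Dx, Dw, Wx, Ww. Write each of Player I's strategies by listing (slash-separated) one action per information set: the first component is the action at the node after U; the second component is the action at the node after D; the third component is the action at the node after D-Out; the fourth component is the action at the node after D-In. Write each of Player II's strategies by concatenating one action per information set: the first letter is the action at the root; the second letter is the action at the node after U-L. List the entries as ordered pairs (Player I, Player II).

vs Ux: Player II plays U → Player I plays L at [U] → Player II plays x at [U-L] → (-1, -2)
vs Uw: Player II plays U → Player I plays L at [U] → Player II plays w at [U-L] → (2, 0)
vs Dx: Player II plays D → Player I plays Out at [D] → Player I plays r at [D-Out] → (1, -3)
vs Dw: Player II plays D → Player I plays Out at [D] → Player I plays r at [D-Out] → (1, -3)
vs Wx: Player II plays W → (3, 4)
vs Ww: Player II plays W → (3, 4)

(-1,-2) (2,0) (1,-3) (1,-3) (3,4) (3,4)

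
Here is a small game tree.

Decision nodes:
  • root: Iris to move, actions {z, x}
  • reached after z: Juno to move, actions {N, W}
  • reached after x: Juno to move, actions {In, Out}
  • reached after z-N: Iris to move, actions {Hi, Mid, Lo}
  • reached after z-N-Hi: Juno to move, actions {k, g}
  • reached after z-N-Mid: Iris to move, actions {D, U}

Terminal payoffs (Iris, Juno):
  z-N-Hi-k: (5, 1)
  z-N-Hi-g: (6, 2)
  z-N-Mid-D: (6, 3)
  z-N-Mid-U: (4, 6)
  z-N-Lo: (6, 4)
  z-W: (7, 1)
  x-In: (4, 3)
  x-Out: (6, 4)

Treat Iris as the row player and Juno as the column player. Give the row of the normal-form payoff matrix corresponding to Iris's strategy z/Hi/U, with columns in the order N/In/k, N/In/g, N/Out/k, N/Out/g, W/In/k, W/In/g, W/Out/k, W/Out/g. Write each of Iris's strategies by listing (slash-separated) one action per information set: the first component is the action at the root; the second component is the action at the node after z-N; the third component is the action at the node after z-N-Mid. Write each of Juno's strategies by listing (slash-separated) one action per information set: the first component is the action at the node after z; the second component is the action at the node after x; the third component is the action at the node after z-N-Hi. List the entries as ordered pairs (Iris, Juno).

(5,1) (6,2) (5,1) (6,2) (7,1) (7,1) (7,1) (7,1)

vs N/In/k: Iris plays z → Juno plays N at [z] → Iris plays Hi at [z-N] → Juno plays k at [z-N-Hi] → (5, 1)
vs N/In/g: Iris plays z → Juno plays N at [z] → Iris plays Hi at [z-N] → Juno plays g at [z-N-Hi] → (6, 2)
vs N/Out/k: Iris plays z → Juno plays N at [z] → Iris plays Hi at [z-N] → Juno plays k at [z-N-Hi] → (5, 1)
vs N/Out/g: Iris plays z → Juno plays N at [z] → Iris plays Hi at [z-N] → Juno plays g at [z-N-Hi] → (6, 2)
vs W/In/k: Iris plays z → Juno plays W at [z] → (7, 1)
vs W/In/g: Iris plays z → Juno plays W at [z] → (7, 1)
vs W/Out/k: Iris plays z → Juno plays W at [z] → (7, 1)
vs W/Out/g: Iris plays z → Juno plays W at [z] → (7, 1)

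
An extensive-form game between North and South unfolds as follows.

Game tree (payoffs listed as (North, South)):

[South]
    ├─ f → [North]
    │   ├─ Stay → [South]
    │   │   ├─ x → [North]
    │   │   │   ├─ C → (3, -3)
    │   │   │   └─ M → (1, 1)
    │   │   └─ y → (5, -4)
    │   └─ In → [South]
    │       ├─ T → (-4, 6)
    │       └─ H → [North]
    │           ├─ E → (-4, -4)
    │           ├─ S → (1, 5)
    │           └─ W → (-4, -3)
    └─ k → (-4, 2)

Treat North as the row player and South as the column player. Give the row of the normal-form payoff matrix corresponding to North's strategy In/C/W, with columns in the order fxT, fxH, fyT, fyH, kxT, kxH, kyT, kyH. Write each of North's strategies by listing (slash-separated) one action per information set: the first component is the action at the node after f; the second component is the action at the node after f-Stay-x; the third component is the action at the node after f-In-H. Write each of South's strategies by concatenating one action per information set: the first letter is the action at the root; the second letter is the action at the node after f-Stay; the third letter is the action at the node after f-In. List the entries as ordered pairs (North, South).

vs fxT: South plays f → North plays In at [f] → South plays T at [f-In] → (-4, 6)
vs fxH: South plays f → North plays In at [f] → South plays H at [f-In] → North plays W at [f-In-H] → (-4, -3)
vs fyT: South plays f → North plays In at [f] → South plays T at [f-In] → (-4, 6)
vs fyH: South plays f → North plays In at [f] → South plays H at [f-In] → North plays W at [f-In-H] → (-4, -3)
vs kxT: South plays k → (-4, 2)
vs kxH: South plays k → (-4, 2)
vs kyT: South plays k → (-4, 2)
vs kyH: South plays k → (-4, 2)

(-4,6) (-4,-3) (-4,6) (-4,-3) (-4,2) (-4,2) (-4,2) (-4,2)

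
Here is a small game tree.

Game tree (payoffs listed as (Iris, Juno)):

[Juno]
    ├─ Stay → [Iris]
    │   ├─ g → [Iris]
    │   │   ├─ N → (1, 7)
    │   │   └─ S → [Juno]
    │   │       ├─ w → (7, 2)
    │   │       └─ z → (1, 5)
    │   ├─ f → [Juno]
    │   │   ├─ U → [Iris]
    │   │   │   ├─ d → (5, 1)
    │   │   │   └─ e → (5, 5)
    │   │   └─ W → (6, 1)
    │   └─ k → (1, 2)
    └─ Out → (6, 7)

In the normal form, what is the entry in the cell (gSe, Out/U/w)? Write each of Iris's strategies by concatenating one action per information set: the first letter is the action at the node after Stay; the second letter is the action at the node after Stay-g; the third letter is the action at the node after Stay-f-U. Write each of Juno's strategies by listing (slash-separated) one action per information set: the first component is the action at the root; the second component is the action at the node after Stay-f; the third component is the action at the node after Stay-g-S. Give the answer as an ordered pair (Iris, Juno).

(6, 7)

Trace the play path from the root:
  Juno plays Out
→ terminal payoff (6, 7).
(Iris's choice at the node after Stay is never reached on this path, so it doesn't affect the outcome.)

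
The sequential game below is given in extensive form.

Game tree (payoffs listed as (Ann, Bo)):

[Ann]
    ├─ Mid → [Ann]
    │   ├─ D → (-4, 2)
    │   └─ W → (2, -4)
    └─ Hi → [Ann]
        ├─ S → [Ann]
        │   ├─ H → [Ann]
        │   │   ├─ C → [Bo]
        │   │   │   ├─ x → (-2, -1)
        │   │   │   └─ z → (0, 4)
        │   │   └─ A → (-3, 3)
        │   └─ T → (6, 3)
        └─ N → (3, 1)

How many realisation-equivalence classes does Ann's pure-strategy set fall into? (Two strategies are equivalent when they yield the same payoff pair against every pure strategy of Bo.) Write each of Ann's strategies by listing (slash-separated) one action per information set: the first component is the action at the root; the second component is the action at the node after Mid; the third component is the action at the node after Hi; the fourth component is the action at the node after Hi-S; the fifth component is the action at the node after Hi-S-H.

Ann has 32 pure strategies: Mid/D/S/H/C, Mid/D/S/H/A, Mid/D/S/T/C, Mid/D/S/T/A, Mid/D/N/H/C, Mid/D/N/H/A, Mid/D/N/T/C, Mid/D/N/T/A, Mid/W/S/H/C, Mid/W/S/H/A, Mid/W/S/T/C, Mid/W/S/T/A, Mid/W/N/H/C, Mid/W/N/H/A, Mid/W/N/T/C, Mid/W/N/T/A, Hi/D/S/H/C, Hi/D/S/H/A, Hi/D/S/T/C, Hi/D/S/T/A, Hi/D/N/H/C, Hi/D/N/H/A, Hi/D/N/T/C, Hi/D/N/T/A, Hi/W/S/H/C, Hi/W/S/H/A, Hi/W/S/T/C, Hi/W/S/T/A, Hi/W/N/H/C, Hi/W/N/H/A, Hi/W/N/T/C, Hi/W/N/T/A. Columns: x, z.
{Mid/D/S/H/C, Mid/D/S/H/A, Mid/D/S/T/C, Mid/D/S/T/A, Mid/D/N/H/C, Mid/D/N/H/A, Mid/D/N/T/C, Mid/D/N/T/A} → row (-4,2) (-4,2)
{Mid/W/S/H/C, Mid/W/S/H/A, Mid/W/S/T/C, Mid/W/S/T/A, Mid/W/N/H/C, Mid/W/N/H/A, Mid/W/N/T/C, Mid/W/N/T/A} → row (2,-4) (2,-4)
{Hi/D/S/H/C, Hi/W/S/H/C} → row (-2,-1) (0,4)
{Hi/D/S/H/A, Hi/W/S/H/A} → row (-3,3) (-3,3)
{Hi/D/S/T/C, Hi/D/S/T/A, Hi/W/S/T/C, Hi/W/S/T/A} → row (6,3) (6,3)
{Hi/D/N/H/C, Hi/D/N/H/A, Hi/D/N/T/C, Hi/D/N/T/A, Hi/W/N/H/C, Hi/W/N/H/A, Hi/W/N/T/C, Hi/W/N/T/A} → row (3,1) (3,1)
That's 6 distinct rows out of 32 strategies.

6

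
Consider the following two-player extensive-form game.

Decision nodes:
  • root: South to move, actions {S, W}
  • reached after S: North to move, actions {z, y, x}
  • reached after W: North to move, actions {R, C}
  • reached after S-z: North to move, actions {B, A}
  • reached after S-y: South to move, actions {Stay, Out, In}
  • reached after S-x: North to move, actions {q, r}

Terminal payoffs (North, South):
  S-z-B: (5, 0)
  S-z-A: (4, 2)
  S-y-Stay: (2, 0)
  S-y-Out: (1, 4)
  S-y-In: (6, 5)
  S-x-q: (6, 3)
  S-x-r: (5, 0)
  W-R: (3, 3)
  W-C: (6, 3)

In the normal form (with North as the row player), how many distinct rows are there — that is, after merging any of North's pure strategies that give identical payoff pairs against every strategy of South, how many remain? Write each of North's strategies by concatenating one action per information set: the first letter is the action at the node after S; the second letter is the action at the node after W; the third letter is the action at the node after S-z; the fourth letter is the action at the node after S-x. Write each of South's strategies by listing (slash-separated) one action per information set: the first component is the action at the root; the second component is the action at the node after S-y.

North has 24 pure strategies: zRBq, zRBr, zRAq, zRAr, zCBq, zCBr, zCAq, zCAr, yRBq, yRBr, yRAq, yRAr, yCBq, yCBr, yCAq, yCAr, xRBq, xRBr, xRAq, xRAr, xCBq, xCBr, xCAq, xCAr. Columns: S/Stay, S/Out, S/In, W/Stay, W/Out, W/In.
{zRBq, zRBr, xRBr, xRAr} → row (5,0) (5,0) (5,0) (3,3) (3,3) (3,3)
{zRAq, zRAr} → row (4,2) (4,2) (4,2) (3,3) (3,3) (3,3)
{zCBq, zCBr, xCBr, xCAr} → row (5,0) (5,0) (5,0) (6,3) (6,3) (6,3)
{zCAq, zCAr} → row (4,2) (4,2) (4,2) (6,3) (6,3) (6,3)
{yRBq, yRBr, yRAq, yRAr} → row (2,0) (1,4) (6,5) (3,3) (3,3) (3,3)
{yCBq, yCBr, yCAq, yCAr} → row (2,0) (1,4) (6,5) (6,3) (6,3) (6,3)
{xRBq, xRAq} → row (6,3) (6,3) (6,3) (3,3) (3,3) (3,3)
{xCBq, xCAq} → row (6,3) (6,3) (6,3) (6,3) (6,3) (6,3)
That's 8 distinct rows out of 24 strategies.

8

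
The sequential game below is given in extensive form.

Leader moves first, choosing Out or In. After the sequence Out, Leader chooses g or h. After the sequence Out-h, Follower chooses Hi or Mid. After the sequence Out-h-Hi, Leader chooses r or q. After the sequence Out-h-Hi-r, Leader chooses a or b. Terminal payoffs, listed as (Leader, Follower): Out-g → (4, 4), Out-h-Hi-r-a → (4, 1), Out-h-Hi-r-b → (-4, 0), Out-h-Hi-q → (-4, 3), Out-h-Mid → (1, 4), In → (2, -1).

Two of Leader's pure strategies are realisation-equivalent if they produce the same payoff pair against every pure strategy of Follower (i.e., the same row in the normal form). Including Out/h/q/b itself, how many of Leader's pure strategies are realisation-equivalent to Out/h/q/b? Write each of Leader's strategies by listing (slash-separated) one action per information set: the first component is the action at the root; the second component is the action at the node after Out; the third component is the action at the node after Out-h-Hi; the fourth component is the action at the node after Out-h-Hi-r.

Row for Out/h/q/b (columns Hi, Mid): (-4,3) (1,4).
Under Out/h/q/b, Leader's choice at the node after Out-h-Hi-r can never be reached regardless of what Follower does, so varying those choices leaves every outcome unchanged.
Holding the reachable choices fixed and varying the unreachable one freely already gives 2 equivalent strategies.
No other strategy reproduces this row, so those 2 are the full class: Out/h/q/a, Out/h/q/b.

2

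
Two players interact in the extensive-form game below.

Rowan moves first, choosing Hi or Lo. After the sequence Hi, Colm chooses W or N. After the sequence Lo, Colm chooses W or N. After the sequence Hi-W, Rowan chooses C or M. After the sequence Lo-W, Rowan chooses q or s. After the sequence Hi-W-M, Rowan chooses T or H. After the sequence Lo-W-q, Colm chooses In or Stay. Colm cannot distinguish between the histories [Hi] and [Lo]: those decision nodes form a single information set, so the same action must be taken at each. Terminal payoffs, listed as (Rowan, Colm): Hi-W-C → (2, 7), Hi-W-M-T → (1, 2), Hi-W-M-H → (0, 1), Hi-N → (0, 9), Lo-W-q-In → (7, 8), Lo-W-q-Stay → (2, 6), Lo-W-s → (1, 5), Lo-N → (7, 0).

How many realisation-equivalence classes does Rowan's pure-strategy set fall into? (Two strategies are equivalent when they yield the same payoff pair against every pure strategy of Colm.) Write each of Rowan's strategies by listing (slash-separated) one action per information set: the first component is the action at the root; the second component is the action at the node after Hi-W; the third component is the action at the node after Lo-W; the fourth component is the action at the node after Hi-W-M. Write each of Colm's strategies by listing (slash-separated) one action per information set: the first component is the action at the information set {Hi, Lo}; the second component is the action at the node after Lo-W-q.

Rowan has 16 pure strategies: Hi/C/q/T, Hi/C/q/H, Hi/C/s/T, Hi/C/s/H, Hi/M/q/T, Hi/M/q/H, Hi/M/s/T, Hi/M/s/H, Lo/C/q/T, Lo/C/q/H, Lo/C/s/T, Lo/C/s/H, Lo/M/q/T, Lo/M/q/H, Lo/M/s/T, Lo/M/s/H. Columns: W/In, W/Stay, N/In, N/Stay.
{Hi/C/q/T, Hi/C/q/H, Hi/C/s/T, Hi/C/s/H} → row (2,7) (2,7) (0,9) (0,9)
{Hi/M/q/T, Hi/M/s/T} → row (1,2) (1,2) (0,9) (0,9)
{Hi/M/q/H, Hi/M/s/H} → row (0,1) (0,1) (0,9) (0,9)
{Lo/C/q/T, Lo/C/q/H, Lo/M/q/T, Lo/M/q/H} → row (7,8) (2,6) (7,0) (7,0)
{Lo/C/s/T, Lo/C/s/H, Lo/M/s/T, Lo/M/s/H} → row (1,5) (1,5) (7,0) (7,0)
That's 5 distinct rows out of 16 strategies.

5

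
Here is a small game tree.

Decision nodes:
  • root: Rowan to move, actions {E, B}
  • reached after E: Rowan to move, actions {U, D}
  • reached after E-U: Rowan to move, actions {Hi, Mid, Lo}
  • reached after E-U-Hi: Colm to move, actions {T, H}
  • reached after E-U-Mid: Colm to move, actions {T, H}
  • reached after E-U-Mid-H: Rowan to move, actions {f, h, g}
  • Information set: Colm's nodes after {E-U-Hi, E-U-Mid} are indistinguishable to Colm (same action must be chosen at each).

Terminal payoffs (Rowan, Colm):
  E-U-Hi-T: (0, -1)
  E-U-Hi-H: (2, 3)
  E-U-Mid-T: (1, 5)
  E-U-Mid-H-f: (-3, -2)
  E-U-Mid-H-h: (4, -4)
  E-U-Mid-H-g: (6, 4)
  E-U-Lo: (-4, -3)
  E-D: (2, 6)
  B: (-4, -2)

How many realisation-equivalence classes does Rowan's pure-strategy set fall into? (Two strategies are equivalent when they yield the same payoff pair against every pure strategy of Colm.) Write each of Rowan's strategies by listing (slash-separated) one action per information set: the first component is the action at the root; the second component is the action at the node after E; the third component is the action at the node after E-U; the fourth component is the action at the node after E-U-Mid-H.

7

Rowan has 36 pure strategies: E/U/Hi/f, E/U/Hi/h, E/U/Hi/g, E/U/Mid/f, E/U/Mid/h, E/U/Mid/g, E/U/Lo/f, E/U/Lo/h, E/U/Lo/g, E/D/Hi/f, E/D/Hi/h, E/D/Hi/g, E/D/Mid/f, E/D/Mid/h, E/D/Mid/g, E/D/Lo/f, E/D/Lo/h, E/D/Lo/g, B/U/Hi/f, B/U/Hi/h, B/U/Hi/g, B/U/Mid/f, B/U/Mid/h, B/U/Mid/g, B/U/Lo/f, B/U/Lo/h, B/U/Lo/g, B/D/Hi/f, B/D/Hi/h, B/D/Hi/g, B/D/Mid/f, B/D/Mid/h, B/D/Mid/g, B/D/Lo/f, B/D/Lo/h, B/D/Lo/g. Columns: T, H.
{E/U/Hi/f, E/U/Hi/h, E/U/Hi/g} → row (0,-1) (2,3)
{E/U/Mid/f} → row (1,5) (-3,-2)
{E/U/Mid/h} → row (1,5) (4,-4)
{E/U/Mid/g} → row (1,5) (6,4)
{E/U/Lo/f, E/U/Lo/h, E/U/Lo/g} → row (-4,-3) (-4,-3)
{E/D/Hi/f, E/D/Hi/h, E/D/Hi/g, E/D/Mid/f, E/D/Mid/h, E/D/Mid/g, E/D/Lo/f, E/D/Lo/h, E/D/Lo/g} → row (2,6) (2,6)
{B/U/Hi/f, B/U/Hi/h, B/U/Hi/g, B/U/Mid/f, B/U/Mid/h, B/U/Mid/g, B/U/Lo/f, B/U/Lo/h, B/U/Lo/g, B/D/Hi/f, B/D/Hi/h, B/D/Hi/g, B/D/Mid/f, B/D/Mid/h, B/D/Mid/g, B/D/Lo/f, B/D/Lo/h, B/D/Lo/g} → row (-4,-2) (-4,-2)
That's 7 distinct rows out of 36 strategies.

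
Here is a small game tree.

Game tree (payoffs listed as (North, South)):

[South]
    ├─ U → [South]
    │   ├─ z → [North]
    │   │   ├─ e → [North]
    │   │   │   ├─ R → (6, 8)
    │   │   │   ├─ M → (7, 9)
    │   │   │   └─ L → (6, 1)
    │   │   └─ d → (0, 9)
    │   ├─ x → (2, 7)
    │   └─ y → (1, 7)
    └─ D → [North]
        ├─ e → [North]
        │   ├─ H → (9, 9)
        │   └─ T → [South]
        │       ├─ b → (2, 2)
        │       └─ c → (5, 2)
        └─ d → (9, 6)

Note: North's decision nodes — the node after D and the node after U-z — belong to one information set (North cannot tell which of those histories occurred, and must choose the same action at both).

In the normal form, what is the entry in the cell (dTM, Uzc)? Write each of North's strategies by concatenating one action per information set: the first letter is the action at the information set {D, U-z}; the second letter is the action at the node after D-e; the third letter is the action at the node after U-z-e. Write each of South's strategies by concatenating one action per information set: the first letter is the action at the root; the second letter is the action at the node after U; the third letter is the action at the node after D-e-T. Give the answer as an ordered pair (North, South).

Trace the play path from the root:
  South plays U
  South plays z at [U]
  North plays d at [U-z]
→ terminal payoff (0, 9).
(North's choice at the node after D-e is never reached on this path, so it doesn't affect the outcome.)

(0, 9)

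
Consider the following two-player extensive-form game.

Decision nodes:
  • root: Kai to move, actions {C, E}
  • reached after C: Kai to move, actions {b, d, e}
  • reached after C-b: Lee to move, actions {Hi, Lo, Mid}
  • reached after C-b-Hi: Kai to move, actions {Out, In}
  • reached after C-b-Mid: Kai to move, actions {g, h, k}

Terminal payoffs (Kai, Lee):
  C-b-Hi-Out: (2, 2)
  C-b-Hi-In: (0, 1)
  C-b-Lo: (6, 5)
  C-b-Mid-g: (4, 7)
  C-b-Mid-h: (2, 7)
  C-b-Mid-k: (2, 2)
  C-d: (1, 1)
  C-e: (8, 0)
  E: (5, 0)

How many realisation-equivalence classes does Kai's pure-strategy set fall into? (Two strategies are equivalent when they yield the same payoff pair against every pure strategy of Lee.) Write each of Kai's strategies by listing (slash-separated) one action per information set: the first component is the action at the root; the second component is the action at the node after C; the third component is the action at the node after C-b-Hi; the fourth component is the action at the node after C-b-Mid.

9

Kai has 36 pure strategies: C/b/Out/g, C/b/Out/h, C/b/Out/k, C/b/In/g, C/b/In/h, C/b/In/k, C/d/Out/g, C/d/Out/h, C/d/Out/k, C/d/In/g, C/d/In/h, C/d/In/k, C/e/Out/g, C/e/Out/h, C/e/Out/k, C/e/In/g, C/e/In/h, C/e/In/k, E/b/Out/g, E/b/Out/h, E/b/Out/k, E/b/In/g, E/b/In/h, E/b/In/k, E/d/Out/g, E/d/Out/h, E/d/Out/k, E/d/In/g, E/d/In/h, E/d/In/k, E/e/Out/g, E/e/Out/h, E/e/Out/k, E/e/In/g, E/e/In/h, E/e/In/k. Columns: Hi, Lo, Mid.
{C/b/Out/g} → row (2,2) (6,5) (4,7)
{C/b/Out/h} → row (2,2) (6,5) (2,7)
{C/b/Out/k} → row (2,2) (6,5) (2,2)
{C/b/In/g} → row (0,1) (6,5) (4,7)
{C/b/In/h} → row (0,1) (6,5) (2,7)
{C/b/In/k} → row (0,1) (6,5) (2,2)
{C/d/Out/g, C/d/Out/h, C/d/Out/k, C/d/In/g, C/d/In/h, C/d/In/k} → row (1,1) (1,1) (1,1)
{C/e/Out/g, C/e/Out/h, C/e/Out/k, C/e/In/g, C/e/In/h, C/e/In/k} → row (8,0) (8,0) (8,0)
{E/b/Out/g, E/b/Out/h, E/b/Out/k, E/b/In/g, E/b/In/h, E/b/In/k, E/d/Out/g, E/d/Out/h, E/d/Out/k, E/d/In/g, E/d/In/h, E/d/In/k, E/e/Out/g, E/e/Out/h, E/e/Out/k, E/e/In/g, E/e/In/h, E/e/In/k} → row (5,0) (5,0) (5,0)
That's 9 distinct rows out of 36 strategies.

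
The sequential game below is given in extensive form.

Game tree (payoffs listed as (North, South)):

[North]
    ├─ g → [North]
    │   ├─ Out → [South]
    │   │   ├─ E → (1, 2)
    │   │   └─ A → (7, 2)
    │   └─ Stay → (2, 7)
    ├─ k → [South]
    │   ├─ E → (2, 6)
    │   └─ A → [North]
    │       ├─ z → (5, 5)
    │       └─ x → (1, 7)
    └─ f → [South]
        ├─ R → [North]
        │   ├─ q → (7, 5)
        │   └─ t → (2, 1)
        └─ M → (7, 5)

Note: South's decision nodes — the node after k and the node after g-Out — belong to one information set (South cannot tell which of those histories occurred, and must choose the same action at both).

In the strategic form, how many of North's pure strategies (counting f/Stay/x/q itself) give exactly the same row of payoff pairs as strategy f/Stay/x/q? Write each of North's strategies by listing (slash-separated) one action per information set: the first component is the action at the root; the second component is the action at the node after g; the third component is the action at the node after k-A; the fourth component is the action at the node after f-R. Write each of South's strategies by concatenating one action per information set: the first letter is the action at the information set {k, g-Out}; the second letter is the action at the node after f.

4

Row for f/Stay/x/q (columns ER, EM, AR, AM): (7,5) (7,5) (7,5) (7,5).
Under f/Stay/x/q, North's choice at the node after g and at the node after k-A can never be reached regardless of what South does, so varying those choices leaves every outcome unchanged.
Holding the reachable choices fixed and varying the unreachable ones freely already gives 2 × 2 = 4 equivalent strategies.
No other strategy reproduces this row, so those 4 are the full class: f/Out/z/q, f/Out/x/q, f/Stay/z/q, f/Stay/x/q.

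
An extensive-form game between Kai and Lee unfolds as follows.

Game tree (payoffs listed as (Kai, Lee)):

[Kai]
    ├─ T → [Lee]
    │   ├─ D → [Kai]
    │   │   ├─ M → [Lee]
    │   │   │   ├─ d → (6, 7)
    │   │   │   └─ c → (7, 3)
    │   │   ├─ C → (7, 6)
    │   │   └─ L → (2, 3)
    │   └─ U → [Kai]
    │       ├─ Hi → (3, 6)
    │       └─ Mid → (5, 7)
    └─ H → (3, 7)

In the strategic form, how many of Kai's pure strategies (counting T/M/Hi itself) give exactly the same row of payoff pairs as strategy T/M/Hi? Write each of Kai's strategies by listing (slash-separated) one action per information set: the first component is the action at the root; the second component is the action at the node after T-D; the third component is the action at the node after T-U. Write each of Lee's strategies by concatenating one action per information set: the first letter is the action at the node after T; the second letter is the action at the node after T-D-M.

Row for T/M/Hi (columns Dd, Dc, Ud, Uc): (6,7) (7,3) (3,6) (3,6).
Every one of Kai's information sets is on the play path for some reply by Lee when Kai follows T/M/Hi.
Changing the action at any of them therefore changes at least one column, so only T/M/Hi itself gives this row.

1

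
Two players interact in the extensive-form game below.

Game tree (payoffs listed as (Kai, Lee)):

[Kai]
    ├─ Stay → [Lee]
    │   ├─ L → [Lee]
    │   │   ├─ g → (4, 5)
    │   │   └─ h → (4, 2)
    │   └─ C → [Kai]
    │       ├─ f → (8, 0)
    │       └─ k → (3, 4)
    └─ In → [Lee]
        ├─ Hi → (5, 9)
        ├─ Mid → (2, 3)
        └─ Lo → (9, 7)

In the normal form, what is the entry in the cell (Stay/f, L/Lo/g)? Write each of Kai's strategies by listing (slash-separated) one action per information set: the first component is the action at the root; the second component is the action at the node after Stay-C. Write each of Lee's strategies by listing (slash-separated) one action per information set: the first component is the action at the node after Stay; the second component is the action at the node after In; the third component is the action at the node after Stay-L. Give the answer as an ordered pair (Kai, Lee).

(4, 5)

Trace the play path from the root:
  Kai plays Stay
  Lee plays L at [Stay]
  Lee plays g at [Stay-L]
→ terminal payoff (4, 5).
(Kai's choice at the node after Stay-C is never reached on this path, so it doesn't affect the outcome.)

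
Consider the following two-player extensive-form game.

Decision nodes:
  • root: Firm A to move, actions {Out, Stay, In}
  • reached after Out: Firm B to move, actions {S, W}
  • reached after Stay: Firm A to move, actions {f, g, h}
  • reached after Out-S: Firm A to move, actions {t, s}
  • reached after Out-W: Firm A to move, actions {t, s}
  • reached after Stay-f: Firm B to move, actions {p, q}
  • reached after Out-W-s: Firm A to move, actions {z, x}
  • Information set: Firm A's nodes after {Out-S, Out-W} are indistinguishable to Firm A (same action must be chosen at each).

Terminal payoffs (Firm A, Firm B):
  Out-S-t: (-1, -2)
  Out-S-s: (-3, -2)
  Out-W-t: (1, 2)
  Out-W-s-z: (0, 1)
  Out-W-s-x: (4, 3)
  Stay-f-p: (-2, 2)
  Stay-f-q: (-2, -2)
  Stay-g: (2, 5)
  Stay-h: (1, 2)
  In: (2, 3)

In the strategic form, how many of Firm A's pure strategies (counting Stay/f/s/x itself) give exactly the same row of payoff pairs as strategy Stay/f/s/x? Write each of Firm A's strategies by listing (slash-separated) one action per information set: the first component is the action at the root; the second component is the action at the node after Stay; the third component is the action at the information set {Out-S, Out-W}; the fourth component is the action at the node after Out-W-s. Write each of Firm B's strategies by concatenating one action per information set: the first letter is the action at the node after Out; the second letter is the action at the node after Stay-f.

Row for Stay/f/s/x (columns Sp, Sq, Wp, Wq): (-2,2) (-2,-2) (-2,2) (-2,-2).
Under Stay/f/s/x, Firm A's choice at the information set {Out-S, Out-W} and at the node after Out-W-s can never be reached regardless of what Firm B does, so varying those choices leaves every outcome unchanged.
Holding the reachable choices fixed and varying the unreachable ones freely already gives 2 × 2 = 4 equivalent strategies.
No other strategy reproduces this row, so those 4 are the full class: Stay/f/t/z, Stay/f/t/x, Stay/f/s/z, Stay/f/s/x.

4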